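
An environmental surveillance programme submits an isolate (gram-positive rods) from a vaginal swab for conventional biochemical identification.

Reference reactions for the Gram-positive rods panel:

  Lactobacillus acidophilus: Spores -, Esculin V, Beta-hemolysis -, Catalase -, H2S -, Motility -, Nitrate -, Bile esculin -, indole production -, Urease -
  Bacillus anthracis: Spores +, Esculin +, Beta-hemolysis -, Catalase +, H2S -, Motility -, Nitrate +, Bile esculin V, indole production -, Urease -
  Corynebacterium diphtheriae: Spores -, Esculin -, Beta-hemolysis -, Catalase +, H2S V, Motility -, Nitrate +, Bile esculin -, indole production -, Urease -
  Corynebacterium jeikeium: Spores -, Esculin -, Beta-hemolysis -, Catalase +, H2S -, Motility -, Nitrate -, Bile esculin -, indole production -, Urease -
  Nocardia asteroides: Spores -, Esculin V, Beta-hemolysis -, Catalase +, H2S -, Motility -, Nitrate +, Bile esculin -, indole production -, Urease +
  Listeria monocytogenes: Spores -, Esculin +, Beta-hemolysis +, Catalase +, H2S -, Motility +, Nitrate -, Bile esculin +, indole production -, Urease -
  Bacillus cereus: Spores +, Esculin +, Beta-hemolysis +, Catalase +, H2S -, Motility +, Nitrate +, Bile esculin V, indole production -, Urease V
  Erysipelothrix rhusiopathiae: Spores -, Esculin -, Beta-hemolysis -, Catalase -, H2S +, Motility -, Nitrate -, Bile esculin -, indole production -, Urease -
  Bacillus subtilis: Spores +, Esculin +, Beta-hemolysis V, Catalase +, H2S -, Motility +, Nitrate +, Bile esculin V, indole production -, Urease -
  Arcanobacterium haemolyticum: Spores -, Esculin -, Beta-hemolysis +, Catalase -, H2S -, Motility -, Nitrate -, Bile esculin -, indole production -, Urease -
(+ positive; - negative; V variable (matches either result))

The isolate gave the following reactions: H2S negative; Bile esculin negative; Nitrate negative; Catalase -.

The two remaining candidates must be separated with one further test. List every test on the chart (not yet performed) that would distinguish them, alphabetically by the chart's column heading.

H2S -: excludes Erysipelothrix rhusiopathiae — 9 left.
Nitrate -: excludes 5 organisms — 4 left.
Bile esculin -: excludes Listeria monocytogenes — 3 left.
Catalase -: excludes Corynebacterium jeikeium — 2 left.
Two candidates remain: Arcanobacterium haemolyticum and Lactobacillus acidophilus.
  Spores: - vs - — same for both, does not separate.
  Esculin: - vs V — variable for at least one, does not separate.
  Beta-hemolysis: Arcanobacterium haemolyticum +, Lactobacillus acidophilus - — discriminates.
  Motility: - vs - — same for both, does not separate.
  indole production: - vs - — same for both, does not separate.
  Urease: - vs - — same for both, does not separate.

Beta-hemolysis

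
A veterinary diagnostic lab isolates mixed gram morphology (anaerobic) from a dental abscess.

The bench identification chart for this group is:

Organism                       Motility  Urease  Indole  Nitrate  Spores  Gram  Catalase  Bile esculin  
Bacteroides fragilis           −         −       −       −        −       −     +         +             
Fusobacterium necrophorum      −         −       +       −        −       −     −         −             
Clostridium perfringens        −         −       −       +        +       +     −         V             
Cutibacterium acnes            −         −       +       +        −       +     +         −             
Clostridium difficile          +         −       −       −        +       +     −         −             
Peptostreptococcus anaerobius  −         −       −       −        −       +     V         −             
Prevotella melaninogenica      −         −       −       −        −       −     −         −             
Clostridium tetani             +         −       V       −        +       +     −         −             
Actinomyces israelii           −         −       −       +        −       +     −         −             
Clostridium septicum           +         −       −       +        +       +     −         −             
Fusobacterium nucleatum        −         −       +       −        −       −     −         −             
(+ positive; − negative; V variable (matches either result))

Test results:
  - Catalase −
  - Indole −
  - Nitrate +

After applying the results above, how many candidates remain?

3

Nitrate +: excludes 7 organisms — 4 left.
Indole −: excludes Cutibacterium acnes — 3 left.
Catalase −: all 3 remaining candidates are consistent.
Still consistent: Actinomyces israelii, Clostridium perfringens, Clostridium septicum.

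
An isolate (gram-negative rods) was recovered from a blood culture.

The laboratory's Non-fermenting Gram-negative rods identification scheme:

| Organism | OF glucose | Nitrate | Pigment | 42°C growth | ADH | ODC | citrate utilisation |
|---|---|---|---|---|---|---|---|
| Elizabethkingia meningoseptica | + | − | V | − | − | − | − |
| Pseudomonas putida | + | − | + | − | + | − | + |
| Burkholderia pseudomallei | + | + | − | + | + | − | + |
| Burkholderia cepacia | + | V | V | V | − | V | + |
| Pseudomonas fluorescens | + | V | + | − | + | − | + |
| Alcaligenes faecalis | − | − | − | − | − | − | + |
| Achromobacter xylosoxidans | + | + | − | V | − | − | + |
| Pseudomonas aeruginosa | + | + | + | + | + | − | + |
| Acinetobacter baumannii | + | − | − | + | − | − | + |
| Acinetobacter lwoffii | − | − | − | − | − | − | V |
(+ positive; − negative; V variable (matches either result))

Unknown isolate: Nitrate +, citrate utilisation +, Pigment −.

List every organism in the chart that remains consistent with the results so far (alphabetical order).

Achromobacter xylosoxidans, Burkholderia cepacia, Burkholderia pseudomallei

Nitrate +: excludes 5 organisms — 5 left.
Pigment −: excludes Pseudomonas fluorescens, Pseudomonas aeruginosa — 3 left.
citrate utilisation +: all 3 remaining candidates are consistent.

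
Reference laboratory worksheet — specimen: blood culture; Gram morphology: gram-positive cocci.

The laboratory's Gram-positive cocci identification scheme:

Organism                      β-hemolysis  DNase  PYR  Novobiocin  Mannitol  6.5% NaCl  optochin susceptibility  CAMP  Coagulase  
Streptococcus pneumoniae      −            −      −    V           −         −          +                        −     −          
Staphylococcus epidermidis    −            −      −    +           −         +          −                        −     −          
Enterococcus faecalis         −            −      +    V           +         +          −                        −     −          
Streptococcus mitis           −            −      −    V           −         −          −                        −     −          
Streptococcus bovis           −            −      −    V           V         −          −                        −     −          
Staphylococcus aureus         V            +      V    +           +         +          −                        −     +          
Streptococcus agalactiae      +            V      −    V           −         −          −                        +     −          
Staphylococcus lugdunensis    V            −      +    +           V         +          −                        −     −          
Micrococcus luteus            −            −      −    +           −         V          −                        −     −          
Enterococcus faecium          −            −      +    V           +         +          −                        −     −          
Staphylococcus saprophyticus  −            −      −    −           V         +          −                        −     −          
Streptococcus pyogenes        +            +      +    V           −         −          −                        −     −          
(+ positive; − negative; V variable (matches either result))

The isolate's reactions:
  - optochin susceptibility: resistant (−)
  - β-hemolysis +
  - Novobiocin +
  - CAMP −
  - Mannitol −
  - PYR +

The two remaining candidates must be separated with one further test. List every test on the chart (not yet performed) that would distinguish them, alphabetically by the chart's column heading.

CAMP −: excludes Streptococcus agalactiae — 11 left.
Novobiocin +: excludes Staphylococcus saprophyticus — 10 left.
β-hemolysis +: excludes 7 organisms — 3 left.
PYR +: all 3 remaining candidates are consistent.
optochin susceptibility −: all 3 remaining candidates are consistent.
Mannitol −: excludes Staphylococcus aureus — 2 left.
Two candidates remain: Staphylococcus lugdunensis and Streptococcus pyogenes.
  DNase: Staphylococcus lugdunensis −, Streptococcus pyogenes + — discriminates.
  6.5% NaCl: Staphylococcus lugdunensis +, Streptococcus pyogenes − — discriminates.
  Coagulase: − vs − — same for both, does not separate.

6.5% NaCl, DNase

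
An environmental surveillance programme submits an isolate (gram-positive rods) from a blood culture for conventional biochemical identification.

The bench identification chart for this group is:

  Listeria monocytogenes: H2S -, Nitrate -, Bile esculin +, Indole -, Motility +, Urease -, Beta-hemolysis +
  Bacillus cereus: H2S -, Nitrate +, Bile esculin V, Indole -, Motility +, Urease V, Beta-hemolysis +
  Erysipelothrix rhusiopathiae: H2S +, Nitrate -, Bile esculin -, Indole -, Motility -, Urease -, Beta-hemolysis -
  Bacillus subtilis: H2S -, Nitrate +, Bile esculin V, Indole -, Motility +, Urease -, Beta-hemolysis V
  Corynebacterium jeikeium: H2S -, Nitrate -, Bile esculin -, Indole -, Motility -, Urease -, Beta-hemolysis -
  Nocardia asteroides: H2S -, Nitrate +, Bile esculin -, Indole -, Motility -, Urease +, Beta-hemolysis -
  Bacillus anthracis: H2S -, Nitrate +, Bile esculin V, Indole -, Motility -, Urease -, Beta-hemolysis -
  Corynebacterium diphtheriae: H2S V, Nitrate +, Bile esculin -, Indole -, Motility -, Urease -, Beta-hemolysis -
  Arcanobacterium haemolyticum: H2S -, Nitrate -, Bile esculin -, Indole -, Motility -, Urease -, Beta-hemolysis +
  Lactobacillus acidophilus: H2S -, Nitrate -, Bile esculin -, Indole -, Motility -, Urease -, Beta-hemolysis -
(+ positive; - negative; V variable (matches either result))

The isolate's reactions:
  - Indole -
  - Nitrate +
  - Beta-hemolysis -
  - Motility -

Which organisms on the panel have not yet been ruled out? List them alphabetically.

Bacillus anthracis, Corynebacterium diphtheriae, Nocardia asteroides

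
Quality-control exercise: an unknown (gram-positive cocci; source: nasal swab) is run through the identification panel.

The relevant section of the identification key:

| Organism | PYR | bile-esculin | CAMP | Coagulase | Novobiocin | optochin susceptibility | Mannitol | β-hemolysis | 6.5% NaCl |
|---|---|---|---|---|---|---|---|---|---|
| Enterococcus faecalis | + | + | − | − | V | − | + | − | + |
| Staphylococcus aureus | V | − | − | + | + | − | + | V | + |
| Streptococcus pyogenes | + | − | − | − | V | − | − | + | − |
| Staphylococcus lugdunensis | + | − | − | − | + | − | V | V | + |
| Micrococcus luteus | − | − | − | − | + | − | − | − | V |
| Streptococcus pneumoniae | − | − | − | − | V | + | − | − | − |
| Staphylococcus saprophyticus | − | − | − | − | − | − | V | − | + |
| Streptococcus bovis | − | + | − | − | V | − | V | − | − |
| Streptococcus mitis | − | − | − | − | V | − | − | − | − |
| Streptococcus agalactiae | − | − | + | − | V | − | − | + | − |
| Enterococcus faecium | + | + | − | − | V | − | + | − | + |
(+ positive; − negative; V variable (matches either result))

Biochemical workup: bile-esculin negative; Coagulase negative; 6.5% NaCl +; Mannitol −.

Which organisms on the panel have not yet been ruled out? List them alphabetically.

Micrococcus luteus, Staphylococcus lugdunensis, Staphylococcus saprophyticus

Coagulase −: excludes Staphylococcus aureus — 10 left.
bile-esculin −: excludes Enterococcus faecalis, Streptococcus bovis, Enterococcus faecium — 7 left.
Mannitol −: all 7 remaining candidates are consistent.
6.5% NaCl +: excludes Streptococcus pyogenes, Streptococcus pneumoniae, Streptococcus mitis, Streptococcus agalactiae — 3 left.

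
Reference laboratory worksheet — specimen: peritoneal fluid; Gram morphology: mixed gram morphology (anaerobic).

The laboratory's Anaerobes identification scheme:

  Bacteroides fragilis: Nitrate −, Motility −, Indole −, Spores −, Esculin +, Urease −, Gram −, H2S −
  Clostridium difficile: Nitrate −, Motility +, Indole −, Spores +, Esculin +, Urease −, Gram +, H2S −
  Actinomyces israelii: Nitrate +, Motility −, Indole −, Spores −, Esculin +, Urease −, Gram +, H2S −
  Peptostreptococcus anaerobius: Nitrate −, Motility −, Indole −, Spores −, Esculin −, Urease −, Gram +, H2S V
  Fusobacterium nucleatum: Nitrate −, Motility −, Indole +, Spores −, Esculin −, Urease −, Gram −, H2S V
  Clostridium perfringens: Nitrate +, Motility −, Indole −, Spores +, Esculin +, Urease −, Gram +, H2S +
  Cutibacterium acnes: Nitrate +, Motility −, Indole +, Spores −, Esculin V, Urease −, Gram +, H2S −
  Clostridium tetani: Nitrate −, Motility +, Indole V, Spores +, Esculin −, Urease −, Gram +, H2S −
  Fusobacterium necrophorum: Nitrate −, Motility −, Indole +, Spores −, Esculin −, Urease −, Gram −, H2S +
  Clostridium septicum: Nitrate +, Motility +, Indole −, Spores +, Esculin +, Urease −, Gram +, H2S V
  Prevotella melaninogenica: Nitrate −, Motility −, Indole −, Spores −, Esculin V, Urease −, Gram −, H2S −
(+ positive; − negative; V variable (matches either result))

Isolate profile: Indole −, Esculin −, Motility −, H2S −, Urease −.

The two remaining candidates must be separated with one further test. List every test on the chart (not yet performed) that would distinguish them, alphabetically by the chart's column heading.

Gram

H2S −: excludes Clostridium perfringens, Fusobacterium necrophorum — 9 left.
Indole −: excludes Fusobacterium nucleatum, Cutibacterium acnes — 7 left.
Urease −: all 7 remaining candidates are consistent.
Motility −: excludes Clostridium difficile, Clostridium tetani, Clostridium septicum — 4 left.
Esculin −: excludes Bacteroides fragilis, Actinomyces israelii — 2 left.
Two candidates remain: Peptostreptococcus anaerobius and Prevotella melaninogenica.
  Nitrate: − vs − — same for both, does not separate.
  Spores: − vs − — same for both, does not separate.
  Gram: Peptostreptococcus anaerobius +, Prevotella melaninogenica − — discriminates.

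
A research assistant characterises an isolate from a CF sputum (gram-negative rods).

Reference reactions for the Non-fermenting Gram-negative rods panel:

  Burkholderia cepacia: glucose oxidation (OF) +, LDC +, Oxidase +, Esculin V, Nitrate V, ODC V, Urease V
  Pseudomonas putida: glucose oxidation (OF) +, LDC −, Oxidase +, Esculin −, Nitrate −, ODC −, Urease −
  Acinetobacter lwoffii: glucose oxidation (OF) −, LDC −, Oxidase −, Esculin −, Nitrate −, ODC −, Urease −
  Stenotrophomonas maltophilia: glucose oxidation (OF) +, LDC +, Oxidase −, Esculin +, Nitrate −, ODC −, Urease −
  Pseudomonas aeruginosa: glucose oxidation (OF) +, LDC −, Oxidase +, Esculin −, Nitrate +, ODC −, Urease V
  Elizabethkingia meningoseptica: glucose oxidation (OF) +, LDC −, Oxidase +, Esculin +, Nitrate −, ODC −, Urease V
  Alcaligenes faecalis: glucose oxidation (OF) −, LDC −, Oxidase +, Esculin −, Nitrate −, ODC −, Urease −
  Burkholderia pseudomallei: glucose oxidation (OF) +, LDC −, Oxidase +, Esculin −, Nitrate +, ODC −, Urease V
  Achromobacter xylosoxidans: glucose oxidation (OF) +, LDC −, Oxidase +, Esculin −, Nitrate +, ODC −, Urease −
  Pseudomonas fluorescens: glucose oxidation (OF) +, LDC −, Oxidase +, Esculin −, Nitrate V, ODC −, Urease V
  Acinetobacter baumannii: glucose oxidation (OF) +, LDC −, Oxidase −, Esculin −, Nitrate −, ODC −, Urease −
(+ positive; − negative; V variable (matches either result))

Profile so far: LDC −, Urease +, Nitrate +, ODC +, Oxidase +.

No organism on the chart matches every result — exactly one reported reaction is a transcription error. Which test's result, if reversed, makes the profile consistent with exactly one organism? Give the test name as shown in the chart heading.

LDC

As reported, no row in the chart matches all 5 reactions.
Reversing ODC → 3 organisms match (not unique).
Reversing Nitrate → still no organism matches.
Reversing LDC (to +) → unique match: Burkholderia cepacia.
Reversing Oxidase → still no organism matches.
Reversing Urease → still no organism matches.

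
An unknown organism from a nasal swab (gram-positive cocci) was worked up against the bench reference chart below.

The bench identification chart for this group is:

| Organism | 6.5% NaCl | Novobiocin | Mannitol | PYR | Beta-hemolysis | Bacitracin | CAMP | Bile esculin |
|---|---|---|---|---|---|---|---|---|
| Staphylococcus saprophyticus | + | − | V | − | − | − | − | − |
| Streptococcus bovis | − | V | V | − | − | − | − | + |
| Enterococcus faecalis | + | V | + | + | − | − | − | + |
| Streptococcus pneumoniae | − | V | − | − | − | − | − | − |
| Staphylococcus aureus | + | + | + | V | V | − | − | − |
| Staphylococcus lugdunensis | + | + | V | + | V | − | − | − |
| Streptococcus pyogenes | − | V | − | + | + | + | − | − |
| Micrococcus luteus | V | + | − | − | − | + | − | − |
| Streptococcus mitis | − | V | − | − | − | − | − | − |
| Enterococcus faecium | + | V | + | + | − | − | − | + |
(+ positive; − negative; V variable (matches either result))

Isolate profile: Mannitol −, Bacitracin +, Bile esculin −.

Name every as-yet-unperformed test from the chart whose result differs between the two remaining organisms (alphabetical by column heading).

Beta-hemolysis, PYR

Bacitracin +: excludes 8 organisms — 2 left.
Mannitol −: all 2 remaining candidates are consistent.
Bile esculin −: all 2 remaining candidates are consistent.
Two candidates remain: Micrococcus luteus and Streptococcus pyogenes.
  6.5% NaCl: V vs − — variable for at least one, does not separate.
  Novobiocin: + vs V — variable for at least one, does not separate.
  PYR: Micrococcus luteus −, Streptococcus pyogenes + — discriminates.
  Beta-hemolysis: Micrococcus luteus −, Streptococcus pyogenes + — discriminates.
  CAMP: − vs − — same for both, does not separate.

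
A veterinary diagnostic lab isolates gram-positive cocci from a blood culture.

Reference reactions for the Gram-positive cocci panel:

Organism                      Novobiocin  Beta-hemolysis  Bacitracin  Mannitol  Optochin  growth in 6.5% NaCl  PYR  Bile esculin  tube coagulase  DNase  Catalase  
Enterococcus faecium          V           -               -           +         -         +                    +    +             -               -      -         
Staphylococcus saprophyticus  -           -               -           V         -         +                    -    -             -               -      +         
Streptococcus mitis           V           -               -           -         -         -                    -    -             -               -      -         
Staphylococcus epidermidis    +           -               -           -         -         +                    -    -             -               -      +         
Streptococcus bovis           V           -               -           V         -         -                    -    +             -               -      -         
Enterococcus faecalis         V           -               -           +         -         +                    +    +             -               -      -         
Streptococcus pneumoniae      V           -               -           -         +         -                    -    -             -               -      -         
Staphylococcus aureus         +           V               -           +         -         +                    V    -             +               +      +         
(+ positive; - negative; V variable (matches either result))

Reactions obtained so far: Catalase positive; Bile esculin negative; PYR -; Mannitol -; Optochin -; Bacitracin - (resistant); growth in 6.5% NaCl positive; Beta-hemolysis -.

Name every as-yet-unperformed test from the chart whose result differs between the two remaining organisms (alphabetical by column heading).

Bile esculin -: excludes Enterococcus faecium, Streptococcus bovis, Enterococcus faecalis — 5 left.
Optochin -: excludes Streptococcus pneumoniae — 4 left.
Beta-hemolysis -: all 4 remaining candidates are consistent.
PYR -: all 4 remaining candidates are consistent.
Bacitracin -: all 4 remaining candidates are consistent.
growth in 6.5% NaCl +: excludes Streptococcus mitis — 3 left.
Catalase +: all 3 remaining candidates are consistent.
Mannitol -: excludes Staphylococcus aureus — 2 left.
Two candidates remain: Staphylococcus epidermidis and Staphylococcus saprophyticus.
  Novobiocin: Staphylococcus epidermidis +, Staphylococcus saprophyticus - — discriminates.
  tube coagulase: - vs - — same for both, does not separate.
  DNase: - vs - — same for both, does not separate.

Novobiocin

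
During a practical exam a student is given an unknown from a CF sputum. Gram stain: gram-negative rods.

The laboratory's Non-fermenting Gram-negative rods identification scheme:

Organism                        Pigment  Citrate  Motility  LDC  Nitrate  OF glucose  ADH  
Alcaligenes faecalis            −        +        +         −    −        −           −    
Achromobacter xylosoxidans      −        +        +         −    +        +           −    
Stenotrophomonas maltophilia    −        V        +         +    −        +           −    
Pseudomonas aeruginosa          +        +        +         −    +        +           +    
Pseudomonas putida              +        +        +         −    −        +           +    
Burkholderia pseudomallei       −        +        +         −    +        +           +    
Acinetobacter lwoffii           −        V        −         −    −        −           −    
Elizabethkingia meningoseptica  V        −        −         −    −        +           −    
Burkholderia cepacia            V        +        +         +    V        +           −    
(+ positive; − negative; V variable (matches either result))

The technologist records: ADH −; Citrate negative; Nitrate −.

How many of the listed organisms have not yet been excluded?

Citrate −: excludes 6 organisms — 3 left.
ADH −: all 3 remaining candidates are consistent.
Nitrate −: all 3 remaining candidates are consistent.
Still consistent: Acinetobacter lwoffii, Elizabethkingia meningoseptica, Stenotrophomonas maltophilia.

3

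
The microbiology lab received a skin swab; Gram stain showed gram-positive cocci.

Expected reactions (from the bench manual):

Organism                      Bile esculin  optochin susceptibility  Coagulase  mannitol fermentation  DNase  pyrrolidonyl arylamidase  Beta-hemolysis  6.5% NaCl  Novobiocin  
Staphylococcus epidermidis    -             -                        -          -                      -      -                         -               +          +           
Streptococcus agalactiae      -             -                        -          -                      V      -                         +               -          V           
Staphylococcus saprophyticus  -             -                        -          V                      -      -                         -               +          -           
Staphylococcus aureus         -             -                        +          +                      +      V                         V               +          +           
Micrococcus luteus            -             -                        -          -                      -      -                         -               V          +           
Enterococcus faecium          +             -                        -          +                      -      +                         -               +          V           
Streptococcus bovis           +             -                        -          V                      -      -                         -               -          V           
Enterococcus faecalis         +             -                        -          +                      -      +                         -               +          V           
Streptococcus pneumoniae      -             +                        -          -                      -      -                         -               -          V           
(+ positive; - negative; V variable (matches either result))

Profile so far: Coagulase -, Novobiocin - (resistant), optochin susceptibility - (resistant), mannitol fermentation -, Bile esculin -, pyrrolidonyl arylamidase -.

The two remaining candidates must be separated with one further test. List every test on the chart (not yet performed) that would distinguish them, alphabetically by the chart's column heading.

6.5% NaCl, Beta-hemolysis

mannitol fermentation -: excludes Staphylococcus aureus, Enterococcus faecium, Enterococcus faecalis — 6 left.
optochin susceptibility -: excludes Streptococcus pneumoniae — 5 left.
pyrrolidonyl arylamidase -: all 5 remaining candidates are consistent.
Novobiocin -: excludes Staphylococcus epidermidis, Micrococcus luteus — 3 left.
Coagulase -: all 3 remaining candidates are consistent.
Bile esculin -: excludes Streptococcus bovis — 2 left.
Two candidates remain: Staphylococcus saprophyticus and Streptococcus agalactiae.
  DNase: - vs V — variable for at least one, does not separate.
  Beta-hemolysis: Staphylococcus saprophyticus -, Streptococcus agalactiae + — discriminates.
  6.5% NaCl: Staphylococcus saprophyticus +, Streptococcus agalactiae - — discriminates.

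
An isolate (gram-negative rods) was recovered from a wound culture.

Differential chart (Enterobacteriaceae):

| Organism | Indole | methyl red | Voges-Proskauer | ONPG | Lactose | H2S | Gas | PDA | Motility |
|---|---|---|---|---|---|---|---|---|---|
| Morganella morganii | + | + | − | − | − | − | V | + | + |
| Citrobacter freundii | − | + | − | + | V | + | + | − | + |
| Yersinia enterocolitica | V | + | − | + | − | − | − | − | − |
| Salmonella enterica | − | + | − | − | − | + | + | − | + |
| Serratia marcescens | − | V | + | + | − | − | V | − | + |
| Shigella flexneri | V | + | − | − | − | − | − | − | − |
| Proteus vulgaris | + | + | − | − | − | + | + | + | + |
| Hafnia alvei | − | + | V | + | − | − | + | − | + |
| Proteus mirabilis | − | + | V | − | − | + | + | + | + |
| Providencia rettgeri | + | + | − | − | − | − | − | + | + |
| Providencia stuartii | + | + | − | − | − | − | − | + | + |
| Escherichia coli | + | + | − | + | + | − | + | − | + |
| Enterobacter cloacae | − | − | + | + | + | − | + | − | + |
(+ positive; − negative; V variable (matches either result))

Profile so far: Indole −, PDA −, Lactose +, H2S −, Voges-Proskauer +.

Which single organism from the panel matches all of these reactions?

Enterobacter cloacae

H2S −: excludes Citrobacter freundii, Salmonella enterica, Proteus vulgaris, Proteus mirabilis — 9 left.
Indole −: excludes Morganella morganii, Providencia rettgeri, Providencia stuartii, Escherichia coli — 5 left.
Lactose +: excludes Yersinia enterocolitica, Serratia marcescens, Shigella flexneri, Hafnia alvei — 1 left.
Voges-Proskauer +: the one remaining candidate is consistent.
PDA −: the one remaining candidate is consistent.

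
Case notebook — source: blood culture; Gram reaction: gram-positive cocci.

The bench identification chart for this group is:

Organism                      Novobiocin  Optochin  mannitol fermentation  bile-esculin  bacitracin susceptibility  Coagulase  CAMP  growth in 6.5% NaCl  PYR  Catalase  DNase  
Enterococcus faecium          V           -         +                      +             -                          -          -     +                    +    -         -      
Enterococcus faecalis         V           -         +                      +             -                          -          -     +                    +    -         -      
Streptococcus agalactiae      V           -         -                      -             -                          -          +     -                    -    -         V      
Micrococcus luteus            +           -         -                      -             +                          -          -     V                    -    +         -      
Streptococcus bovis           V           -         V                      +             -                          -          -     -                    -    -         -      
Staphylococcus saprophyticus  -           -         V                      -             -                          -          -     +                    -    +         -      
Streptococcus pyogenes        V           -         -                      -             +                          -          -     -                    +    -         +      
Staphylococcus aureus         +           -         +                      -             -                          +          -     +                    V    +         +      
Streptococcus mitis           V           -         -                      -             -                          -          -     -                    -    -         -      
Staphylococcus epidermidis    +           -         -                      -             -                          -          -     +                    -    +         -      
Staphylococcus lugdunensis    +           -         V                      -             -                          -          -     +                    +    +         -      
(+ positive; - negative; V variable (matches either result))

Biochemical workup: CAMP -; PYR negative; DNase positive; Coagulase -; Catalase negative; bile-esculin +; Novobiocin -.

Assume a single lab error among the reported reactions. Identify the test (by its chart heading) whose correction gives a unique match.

DNase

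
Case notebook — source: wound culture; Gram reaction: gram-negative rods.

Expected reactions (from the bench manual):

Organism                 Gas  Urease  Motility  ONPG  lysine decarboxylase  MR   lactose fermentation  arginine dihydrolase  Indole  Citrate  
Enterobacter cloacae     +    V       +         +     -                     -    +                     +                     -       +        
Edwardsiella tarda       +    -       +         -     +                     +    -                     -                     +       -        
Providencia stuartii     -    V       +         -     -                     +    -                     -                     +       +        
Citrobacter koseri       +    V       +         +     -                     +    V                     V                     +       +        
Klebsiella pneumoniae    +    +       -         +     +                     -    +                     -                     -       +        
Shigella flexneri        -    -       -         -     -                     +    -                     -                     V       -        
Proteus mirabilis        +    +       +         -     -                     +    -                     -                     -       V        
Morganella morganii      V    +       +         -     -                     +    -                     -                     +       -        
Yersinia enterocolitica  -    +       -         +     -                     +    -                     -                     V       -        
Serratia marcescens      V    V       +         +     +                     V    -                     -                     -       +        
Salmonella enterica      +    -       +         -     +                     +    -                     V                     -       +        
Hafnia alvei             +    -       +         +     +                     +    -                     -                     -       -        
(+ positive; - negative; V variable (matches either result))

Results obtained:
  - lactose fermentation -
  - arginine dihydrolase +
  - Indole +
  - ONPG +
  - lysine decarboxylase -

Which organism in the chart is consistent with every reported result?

Citrobacter koseri

arginine dihydrolase +: excludes 9 organisms — 3 left.
lysine decarboxylase -: excludes Salmonella enterica — 2 left.
lactose fermentation -: excludes Enterobacter cloacae — 1 left.
Indole +: the one remaining candidate is consistent.
ONPG +: the one remaining candidate is consistent.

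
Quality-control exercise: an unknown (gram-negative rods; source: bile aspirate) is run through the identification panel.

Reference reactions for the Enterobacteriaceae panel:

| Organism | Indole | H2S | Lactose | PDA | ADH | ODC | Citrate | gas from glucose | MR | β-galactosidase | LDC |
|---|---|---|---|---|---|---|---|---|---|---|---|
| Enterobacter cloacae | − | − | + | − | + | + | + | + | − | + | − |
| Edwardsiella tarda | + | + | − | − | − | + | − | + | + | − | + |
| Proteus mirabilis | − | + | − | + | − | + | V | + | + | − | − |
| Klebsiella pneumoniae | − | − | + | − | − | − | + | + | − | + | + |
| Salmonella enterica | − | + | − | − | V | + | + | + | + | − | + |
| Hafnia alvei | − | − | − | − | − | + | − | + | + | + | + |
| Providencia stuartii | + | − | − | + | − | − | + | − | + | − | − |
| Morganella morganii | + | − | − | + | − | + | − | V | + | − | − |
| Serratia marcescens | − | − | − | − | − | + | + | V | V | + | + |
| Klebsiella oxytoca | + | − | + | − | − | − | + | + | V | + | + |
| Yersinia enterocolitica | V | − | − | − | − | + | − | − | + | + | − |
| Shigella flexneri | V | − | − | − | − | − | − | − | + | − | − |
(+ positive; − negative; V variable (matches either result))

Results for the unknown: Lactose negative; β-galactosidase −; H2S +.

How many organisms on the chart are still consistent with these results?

3

H2S +: excludes 9 organisms — 3 left.
Lactose −: all 3 remaining candidates are consistent.
β-galactosidase −: all 3 remaining candidates are consistent.
Still consistent: Edwardsiella tarda, Proteus mirabilis, Salmonella enterica.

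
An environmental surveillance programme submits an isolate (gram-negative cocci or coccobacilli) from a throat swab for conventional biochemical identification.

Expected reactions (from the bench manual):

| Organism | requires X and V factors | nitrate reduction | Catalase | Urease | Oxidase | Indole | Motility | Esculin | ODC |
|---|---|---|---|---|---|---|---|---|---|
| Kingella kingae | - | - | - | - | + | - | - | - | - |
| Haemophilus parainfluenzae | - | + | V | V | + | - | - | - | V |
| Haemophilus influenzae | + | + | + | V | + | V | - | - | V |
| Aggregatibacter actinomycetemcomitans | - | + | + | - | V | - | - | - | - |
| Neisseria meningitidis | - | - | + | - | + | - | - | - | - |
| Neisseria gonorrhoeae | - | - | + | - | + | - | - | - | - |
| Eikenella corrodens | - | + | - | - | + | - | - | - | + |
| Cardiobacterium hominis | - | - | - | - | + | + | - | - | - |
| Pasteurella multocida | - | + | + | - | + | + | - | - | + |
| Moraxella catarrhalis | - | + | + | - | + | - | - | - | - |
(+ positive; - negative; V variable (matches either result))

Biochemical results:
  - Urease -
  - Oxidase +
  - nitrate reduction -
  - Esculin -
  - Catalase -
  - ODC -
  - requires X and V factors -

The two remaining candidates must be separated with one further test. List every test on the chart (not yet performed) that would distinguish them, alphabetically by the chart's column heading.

Indole

nitrate reduction -: excludes 6 organisms — 4 left.
requires X and V factors -: all 4 remaining candidates are consistent.
Esculin -: all 4 remaining candidates are consistent.
Oxidase +: all 4 remaining candidates are consistent.
Urease -: all 4 remaining candidates are consistent.
ODC -: all 4 remaining candidates are consistent.
Catalase -: excludes Neisseria meningitidis, Neisseria gonorrhoeae — 2 left.
Two candidates remain: Cardiobacterium hominis and Kingella kingae.
  Indole: Cardiobacterium hominis +, Kingella kingae - — discriminates.
  Motility: - vs - — same for both, does not separate.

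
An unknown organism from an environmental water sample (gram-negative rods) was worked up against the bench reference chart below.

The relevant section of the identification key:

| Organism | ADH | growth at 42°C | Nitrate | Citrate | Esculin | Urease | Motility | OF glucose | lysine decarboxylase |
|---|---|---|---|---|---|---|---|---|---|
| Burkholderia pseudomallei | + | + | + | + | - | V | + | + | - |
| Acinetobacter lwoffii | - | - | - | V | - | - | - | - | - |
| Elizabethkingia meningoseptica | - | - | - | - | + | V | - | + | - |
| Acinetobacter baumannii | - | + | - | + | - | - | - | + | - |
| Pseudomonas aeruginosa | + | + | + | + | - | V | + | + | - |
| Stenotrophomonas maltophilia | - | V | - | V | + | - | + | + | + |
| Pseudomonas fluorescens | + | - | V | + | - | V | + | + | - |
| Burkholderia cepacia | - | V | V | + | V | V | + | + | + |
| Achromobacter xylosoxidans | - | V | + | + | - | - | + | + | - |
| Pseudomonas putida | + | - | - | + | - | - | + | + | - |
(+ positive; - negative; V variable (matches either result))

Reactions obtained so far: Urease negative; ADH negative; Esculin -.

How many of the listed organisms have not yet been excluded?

ADH -: excludes Burkholderia pseudomallei, Pseudomonas aeruginosa, Pseudomonas fluorescens, Pseudomonas putida — 6 left.
Urease -: all 6 remaining candidates are consistent.
Esculin -: excludes Elizabethkingia meningoseptica, Stenotrophomonas maltophilia — 4 left.
Still consistent: Achromobacter xylosoxidans, Acinetobacter baumannii, Acinetobacter lwoffii, Burkholderia cepacia.

4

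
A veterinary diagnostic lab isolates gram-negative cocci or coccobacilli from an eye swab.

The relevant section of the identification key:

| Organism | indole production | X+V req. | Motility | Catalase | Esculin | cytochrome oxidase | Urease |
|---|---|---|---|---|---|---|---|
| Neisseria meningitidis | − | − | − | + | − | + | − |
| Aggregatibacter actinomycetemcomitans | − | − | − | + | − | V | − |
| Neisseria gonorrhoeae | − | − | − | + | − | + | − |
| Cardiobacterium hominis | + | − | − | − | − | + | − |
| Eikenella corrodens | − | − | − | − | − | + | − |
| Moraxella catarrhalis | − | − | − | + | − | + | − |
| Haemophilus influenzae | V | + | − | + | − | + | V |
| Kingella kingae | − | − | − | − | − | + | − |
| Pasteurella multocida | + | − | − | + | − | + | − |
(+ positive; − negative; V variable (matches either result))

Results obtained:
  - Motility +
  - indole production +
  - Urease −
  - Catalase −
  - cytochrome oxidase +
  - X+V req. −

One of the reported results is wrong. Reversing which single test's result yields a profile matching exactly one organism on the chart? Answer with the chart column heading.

Motility

As reported, no row in the chart matches all 6 reactions.
Reversing Catalase → still no organism matches.
Reversing Motility (to −) → unique match: Cardiobacterium hominis.
Reversing X+V req. → still no organism matches.
Reversing cytochrome oxidase → still no organism matches.
Reversing indole production → still no organism matches.
Reversing Urease → still no organism matches.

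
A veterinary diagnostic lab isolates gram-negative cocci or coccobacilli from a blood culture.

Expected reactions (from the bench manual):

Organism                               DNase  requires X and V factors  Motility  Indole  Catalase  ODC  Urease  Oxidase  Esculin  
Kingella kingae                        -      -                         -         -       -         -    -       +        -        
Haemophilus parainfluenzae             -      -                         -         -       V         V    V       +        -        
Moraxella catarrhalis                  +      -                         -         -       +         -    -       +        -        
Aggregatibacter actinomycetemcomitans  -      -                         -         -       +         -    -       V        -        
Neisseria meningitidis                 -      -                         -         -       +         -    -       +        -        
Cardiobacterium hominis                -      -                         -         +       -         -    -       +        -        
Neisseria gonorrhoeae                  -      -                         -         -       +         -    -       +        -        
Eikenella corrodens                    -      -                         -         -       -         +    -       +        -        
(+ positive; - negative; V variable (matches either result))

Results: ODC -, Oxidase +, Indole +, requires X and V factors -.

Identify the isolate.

Indole +: excludes 7 organisms — 1 left.
Oxidase +: the one remaining candidate is consistent.
ODC -: the one remaining candidate is consistent.
requires X and V factors -: the one remaining candidate is consistent.

Cardiobacterium hominis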